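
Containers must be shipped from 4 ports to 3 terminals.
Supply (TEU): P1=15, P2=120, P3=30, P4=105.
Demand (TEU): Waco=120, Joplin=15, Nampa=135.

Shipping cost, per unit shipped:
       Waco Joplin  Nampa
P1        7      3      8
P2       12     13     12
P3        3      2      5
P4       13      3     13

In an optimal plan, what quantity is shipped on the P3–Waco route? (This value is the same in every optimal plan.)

30

Optimal shipments:
  P1 to Waco: 15 TEU
  P2 to Waco: 75 TEU
  P2 to Nampa: 45 TEU
  P3 to Waco: 30 TEU
  P4 to Joplin: 15 TEU
  P4 to Nampa: 90 TEU
Total cost = 2850.
So P3→Waco carries 30 TEU.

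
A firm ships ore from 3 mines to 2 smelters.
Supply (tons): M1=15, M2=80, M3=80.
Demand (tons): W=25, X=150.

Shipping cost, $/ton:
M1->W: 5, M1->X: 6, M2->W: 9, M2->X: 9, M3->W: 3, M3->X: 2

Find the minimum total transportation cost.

A cheapest plan:
  M1→W: 15 × $5 = $75
  M2→W: 10 × $9 = $90
  M2→X: 70 × $9 = $630
  M3→X: 80 × $2 = $160
Total = 75 + 90 + 630 + 160 = $955.

955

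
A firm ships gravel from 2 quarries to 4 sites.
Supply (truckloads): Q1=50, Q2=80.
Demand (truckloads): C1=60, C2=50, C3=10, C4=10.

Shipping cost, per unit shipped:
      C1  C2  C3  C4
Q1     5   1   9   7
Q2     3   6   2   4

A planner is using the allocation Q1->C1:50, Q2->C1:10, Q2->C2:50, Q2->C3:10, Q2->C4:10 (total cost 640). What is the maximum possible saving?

Current plan cost = 50·5 + 10·3 + 50·6 + 10·2 + 10·4 = 640.
Optimal plan:
  Q1–C2: 50 × 1 = 50
  Q2–C1: 60 × 3 = 180
  Q2–C3: 10 × 2 = 20
  Q2–C4: 10 × 4 = 40
Optimal cost = 290.
Saving = 640 − 290 = 350.

350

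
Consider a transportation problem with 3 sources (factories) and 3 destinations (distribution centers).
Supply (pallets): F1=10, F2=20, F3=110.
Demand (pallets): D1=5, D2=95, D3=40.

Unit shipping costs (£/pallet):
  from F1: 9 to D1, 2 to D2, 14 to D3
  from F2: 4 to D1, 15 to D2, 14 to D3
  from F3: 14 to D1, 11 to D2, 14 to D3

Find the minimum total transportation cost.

One minimum-cost allocation:
  F1–D2: 10 × £2 = £20
  F2–D1: 5 × £4 = £20
  F2–D3: 15 × £14 = £210
  F3–D2: 85 × £11 = £935
  F3–D3: 25 × £14 = £350
Total = 20 + 20 + 210 + 935 + 350 = £1535.
(Supply check: F1 ships 10; F2 ships 20; F3 ships 110.)

1535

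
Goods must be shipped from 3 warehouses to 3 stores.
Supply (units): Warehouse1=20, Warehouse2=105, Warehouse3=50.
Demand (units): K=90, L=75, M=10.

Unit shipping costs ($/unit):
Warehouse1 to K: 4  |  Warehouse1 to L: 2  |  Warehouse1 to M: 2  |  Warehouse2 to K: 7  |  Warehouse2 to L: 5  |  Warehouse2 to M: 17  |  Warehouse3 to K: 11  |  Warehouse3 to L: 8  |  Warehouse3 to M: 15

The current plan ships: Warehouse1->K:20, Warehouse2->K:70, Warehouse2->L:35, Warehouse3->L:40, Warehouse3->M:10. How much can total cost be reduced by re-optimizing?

70

Current plan cost = 20·4 + 70·7 + 35·5 + 40·8 + 10·15 = $1215.
Optimal plan:
  Warehouse1→L: 10 units
  Warehouse1→M: 10 units
  Warehouse2→K: 90 units
  Warehouse2→L: 15 units
  Warehouse3→L: 50 units
Optimal cost = $1145.
Saving = 1215 − 1145 = $70.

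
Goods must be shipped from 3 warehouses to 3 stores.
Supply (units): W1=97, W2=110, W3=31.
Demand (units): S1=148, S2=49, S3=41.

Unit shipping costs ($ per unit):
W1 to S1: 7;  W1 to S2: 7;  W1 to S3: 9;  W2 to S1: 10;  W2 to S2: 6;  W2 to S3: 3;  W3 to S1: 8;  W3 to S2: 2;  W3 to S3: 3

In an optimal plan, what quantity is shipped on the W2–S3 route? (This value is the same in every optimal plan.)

41

The minimum-cost plan:
  W1 to S1: 97 × $7 = $679
  W2 to S1: 51 × $10 = $510
  W2 to S2: 18 × $6 = $108
  W2 to S3: 41 × $3 = $123
  W3 to S2: 31 × $2 = $62
Total cost = $1482.
So W2→S3 carries 41 units.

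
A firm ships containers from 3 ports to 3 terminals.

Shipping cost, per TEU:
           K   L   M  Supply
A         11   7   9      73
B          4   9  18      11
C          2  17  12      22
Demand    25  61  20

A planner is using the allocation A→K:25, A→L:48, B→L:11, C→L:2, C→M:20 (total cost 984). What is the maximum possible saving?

Current plan cost = 25·11 + 48·7 + 11·9 + 2·17 + 20·12 = 984.
Optimal plan:
  A->L: 53 × 7 = 371
  A->M: 20 × 9 = 180
  B->K: 3 × 4 = 12
  B->L: 8 × 9 = 72
  C->K: 22 × 2 = 44
Optimal cost = 679.
Saving = 984 − 679 = 305.

305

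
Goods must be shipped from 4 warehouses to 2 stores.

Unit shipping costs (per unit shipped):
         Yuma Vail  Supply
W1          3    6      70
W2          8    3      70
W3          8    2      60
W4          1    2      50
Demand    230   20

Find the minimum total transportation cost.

1180

Optimal allocation:
  W1–Yuma: 70 × 3 = 210
  W2–Yuma: 70 × 8 = 560
  W3–Yuma: 40 × 8 = 320
  W3–Vail: 20 × 2 = 40
  W4–Yuma: 50 × 1 = 50
Total = 210 + 560 + 320 + 40 + 50 = 1180.
(Supply check: W1 ships 70; W2 ships 70; W3 ships 60; W4 ships 50.)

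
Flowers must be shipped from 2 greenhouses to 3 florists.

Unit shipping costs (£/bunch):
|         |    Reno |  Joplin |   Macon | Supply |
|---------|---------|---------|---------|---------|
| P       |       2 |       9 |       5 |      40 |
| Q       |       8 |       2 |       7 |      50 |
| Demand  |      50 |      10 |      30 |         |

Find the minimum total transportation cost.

390

An optimal shipping plan:
  P->Reno: 40 bunches
  Q->Reno: 10 bunches
  Q->Joplin: 10 bunches
  Q->Macon: 30 bunches
Total cost = £390.
(Supply check: P ships 40; Q ships 50.)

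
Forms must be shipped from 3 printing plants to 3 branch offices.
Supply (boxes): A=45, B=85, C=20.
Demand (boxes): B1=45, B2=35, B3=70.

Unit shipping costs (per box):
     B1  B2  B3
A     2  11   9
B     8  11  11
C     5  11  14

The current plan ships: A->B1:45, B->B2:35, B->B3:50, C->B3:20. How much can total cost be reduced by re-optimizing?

60

Current plan cost = 45·2 + 35·11 + 50·11 + 20·14 = 1305.
Optimal plan:
  A–B1: 45 × 2 = 90
  B–B2: 15 × 11 = 165
  B–B3: 70 × 11 = 770
  C–B2: 20 × 11 = 220
Optimal cost = 1245.
Saving = 1305 − 1245 = 60.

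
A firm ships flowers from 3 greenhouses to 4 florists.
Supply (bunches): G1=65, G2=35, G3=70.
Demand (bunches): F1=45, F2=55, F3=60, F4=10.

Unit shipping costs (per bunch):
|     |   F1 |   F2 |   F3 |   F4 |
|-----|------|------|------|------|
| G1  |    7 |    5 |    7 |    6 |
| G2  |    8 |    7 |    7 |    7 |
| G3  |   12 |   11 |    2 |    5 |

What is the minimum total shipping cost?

Optimal allocation:
  G1->F1: 10 × 7 = 70
  G1->F2: 55 × 5 = 275
  G2->F1: 35 × 8 = 280
  G3->F3: 60 × 2 = 120
  G3->F4: 10 × 5 = 50
Total = 70 + 275 + 280 + 120 + 50 = 795.
(Supply check: G1 ships 65; G2 ships 35; G3 ships 70.)

795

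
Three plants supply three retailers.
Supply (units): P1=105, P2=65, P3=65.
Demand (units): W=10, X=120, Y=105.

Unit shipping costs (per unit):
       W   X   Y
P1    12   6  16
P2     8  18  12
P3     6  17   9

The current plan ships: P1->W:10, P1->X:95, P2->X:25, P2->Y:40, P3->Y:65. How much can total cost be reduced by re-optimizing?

Current plan cost = 10·12 + 95·6 + 25·18 + 40·12 + 65·9 = 2205.
Optimal plan:
  P1–X: 105 × 6 = 630
  P2–W: 10 × 8 = 80
  P2–X: 15 × 18 = 270
  P2–Y: 40 × 12 = 480
  P3–Y: 65 × 9 = 585
Optimal cost = 2045.
Saving = 2205 − 2045 = 160.

160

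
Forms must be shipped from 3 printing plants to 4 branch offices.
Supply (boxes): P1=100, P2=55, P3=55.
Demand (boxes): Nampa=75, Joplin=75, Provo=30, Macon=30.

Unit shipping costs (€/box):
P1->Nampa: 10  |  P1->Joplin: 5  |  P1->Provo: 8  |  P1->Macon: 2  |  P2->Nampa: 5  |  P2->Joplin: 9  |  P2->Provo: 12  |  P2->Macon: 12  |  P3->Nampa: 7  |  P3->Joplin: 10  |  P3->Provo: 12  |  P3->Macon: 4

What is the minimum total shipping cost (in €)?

One minimum-cost allocation:
  P1 to Joplin: 75 × €5 = €375
  P1 to Provo: 25 × €8 = €200
  P2 to Nampa: 55 × €5 = €275
  P3 to Nampa: 20 × €7 = €140
  P3 to Provo: 5 × €12 = €60
  P3 to Macon: 30 × €4 = €120
Total = 375 + 200 + 275 + 140 + 60 + 120 = €1170.

1170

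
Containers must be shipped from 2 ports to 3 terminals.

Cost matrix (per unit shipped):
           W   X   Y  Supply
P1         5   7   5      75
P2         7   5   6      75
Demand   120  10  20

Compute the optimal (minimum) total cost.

860

An optimal shipping plan:
  P1 to W: 75 × 5 = 375
  P2 to W: 45 × 7 = 315
  P2 to X: 10 × 5 = 50
  P2 to Y: 20 × 6 = 120
Total = 375 + 315 + 50 + 120 = 860.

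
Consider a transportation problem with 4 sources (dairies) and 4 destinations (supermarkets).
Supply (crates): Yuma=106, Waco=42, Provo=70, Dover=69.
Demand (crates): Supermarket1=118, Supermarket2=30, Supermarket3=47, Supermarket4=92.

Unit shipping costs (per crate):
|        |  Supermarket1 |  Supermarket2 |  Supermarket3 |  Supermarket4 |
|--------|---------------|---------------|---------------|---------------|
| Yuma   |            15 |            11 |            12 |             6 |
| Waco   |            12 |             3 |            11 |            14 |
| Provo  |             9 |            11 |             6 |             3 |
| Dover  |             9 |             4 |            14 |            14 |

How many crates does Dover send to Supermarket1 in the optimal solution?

69

Optimal shipments:
  Yuma->Supermarket1: 14 × 15 = 210
  Yuma->Supermarket4: 92 × 6 = 552
  Waco->Supermarket1: 12 × 12 = 144
  Waco->Supermarket2: 30 × 3 = 90
  Provo->Supermarket1: 23 × 9 = 207
  Provo->Supermarket3: 47 × 6 = 282
  Dover->Supermarket1: 69 × 9 = 621
Total cost = 2106.
So Dover→Supermarket1 carries 69 crates.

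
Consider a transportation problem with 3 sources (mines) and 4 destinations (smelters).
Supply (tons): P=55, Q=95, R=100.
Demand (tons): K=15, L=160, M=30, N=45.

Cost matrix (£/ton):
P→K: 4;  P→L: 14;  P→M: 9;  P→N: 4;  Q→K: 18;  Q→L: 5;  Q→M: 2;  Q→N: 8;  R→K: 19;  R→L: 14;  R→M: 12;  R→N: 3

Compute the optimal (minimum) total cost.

Optimal allocation:
  P→K: 15 × £4 = £60
  P→L: 10 × £14 = £140
  P→M: 30 × £9 = £270
  Q→L: 95 × £5 = £475
  R→L: 55 × £14 = £770
  R→N: 45 × £3 = £135
Total = 60 + 140 + 270 + 475 + 770 + 135 = £1850.

1850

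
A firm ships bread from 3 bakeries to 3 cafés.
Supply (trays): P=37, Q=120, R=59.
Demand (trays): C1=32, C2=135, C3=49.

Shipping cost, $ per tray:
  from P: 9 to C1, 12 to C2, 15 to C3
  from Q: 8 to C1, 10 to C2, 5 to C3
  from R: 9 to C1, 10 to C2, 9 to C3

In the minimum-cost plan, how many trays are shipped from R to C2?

Solving gives:
  P to C1: 32 trays
  P to C2: 5 trays
  Q to C2: 71 trays
  Q to C3: 49 trays
  R to C2: 59 trays
Total cost = $1893.
So R→C2 carries 59 trays.

59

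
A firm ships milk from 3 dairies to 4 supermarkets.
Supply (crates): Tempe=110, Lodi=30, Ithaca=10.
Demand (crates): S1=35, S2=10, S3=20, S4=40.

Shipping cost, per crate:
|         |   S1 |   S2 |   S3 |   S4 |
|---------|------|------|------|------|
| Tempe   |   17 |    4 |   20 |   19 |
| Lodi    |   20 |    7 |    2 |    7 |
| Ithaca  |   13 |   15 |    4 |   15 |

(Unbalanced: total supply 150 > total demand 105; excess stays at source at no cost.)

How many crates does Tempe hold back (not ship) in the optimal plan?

An optimal plan:
  Tempe→S1: 35 × 17 = 595
  Tempe→S2: 10 × 4 = 40
  Tempe→S4: 20 × 19 = 380
  Lodi→S3: 10 × 2 = 20
  Lodi→S4: 20 × 7 = 140
  Ithaca→S3: 10 × 4 = 40
Total cost = 1215.
Tempe ships 65 of its 110, leaving 45.

45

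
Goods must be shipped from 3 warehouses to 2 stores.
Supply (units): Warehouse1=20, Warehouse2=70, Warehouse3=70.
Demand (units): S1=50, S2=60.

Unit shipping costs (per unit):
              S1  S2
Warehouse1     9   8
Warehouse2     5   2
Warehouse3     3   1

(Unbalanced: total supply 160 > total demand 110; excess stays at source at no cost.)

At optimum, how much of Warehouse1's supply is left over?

20

Minimum-cost shipments:
  Warehouse2 to S2: 40 units
  Warehouse3 to S1: 50 units
  Warehouse3 to S2: 20 units
Total cost = 250.
Warehouse1 ships 0 of its 20, leaving 20.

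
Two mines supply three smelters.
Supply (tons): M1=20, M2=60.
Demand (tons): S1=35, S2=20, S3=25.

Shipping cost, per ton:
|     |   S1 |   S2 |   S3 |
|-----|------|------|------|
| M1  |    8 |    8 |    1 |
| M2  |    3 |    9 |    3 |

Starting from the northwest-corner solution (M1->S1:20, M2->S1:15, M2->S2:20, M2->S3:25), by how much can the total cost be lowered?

Current plan cost = 20·8 + 15·3 + 20·9 + 25·3 = 460.
Optimal plan:
  M1→S3: 20 × 1 = 20
  M2→S1: 35 × 3 = 105
  M2→S2: 20 × 9 = 180
  M2→S3: 5 × 3 = 15
Optimal cost = 320.
Saving = 460 − 320 = 140.

140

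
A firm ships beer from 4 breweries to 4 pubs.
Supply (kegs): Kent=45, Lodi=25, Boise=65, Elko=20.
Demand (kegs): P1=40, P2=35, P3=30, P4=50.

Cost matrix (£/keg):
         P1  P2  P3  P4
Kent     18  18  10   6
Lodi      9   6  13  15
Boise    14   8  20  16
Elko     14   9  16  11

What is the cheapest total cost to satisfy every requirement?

1535

One minimum-cost allocation:
  Kent→P3: 15 × £10 = £150
  Kent→P4: 30 × £6 = £180
  Lodi→P1: 10 × £9 = £90
  Lodi→P3: 15 × £13 = £195
  Boise→P1: 30 × £14 = £420
  Boise→P2: 35 × £8 = £280
  Elko→P4: 20 × £11 = £220
Total = 150 + 180 + 90 + 195 + 420 + 280 + 220 = £1535.
(Supply check: Kent ships 45; Lodi ships 25; Boise ships 65; Elko ships 20.)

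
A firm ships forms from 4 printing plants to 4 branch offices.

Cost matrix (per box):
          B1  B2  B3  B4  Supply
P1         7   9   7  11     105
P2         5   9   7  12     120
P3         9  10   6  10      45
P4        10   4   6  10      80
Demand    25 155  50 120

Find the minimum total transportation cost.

An optimal shipping plan:
  P1 to B4: 105 × 11 = 1155
  P2 to B1: 25 × 5 = 125
  P2 to B2: 75 × 9 = 675
  P2 to B3: 20 × 7 = 140
  P3 to B3: 30 × 6 = 180
  P3 to B4: 15 × 10 = 150
  P4 to B2: 80 × 4 = 320
Total = 1155 + 125 + 675 + 140 + 180 + 150 + 320 = 2745.
(Supply check: P1 ships 105; P2 ships 120; P3 ships 45; P4 ships 80.)

2745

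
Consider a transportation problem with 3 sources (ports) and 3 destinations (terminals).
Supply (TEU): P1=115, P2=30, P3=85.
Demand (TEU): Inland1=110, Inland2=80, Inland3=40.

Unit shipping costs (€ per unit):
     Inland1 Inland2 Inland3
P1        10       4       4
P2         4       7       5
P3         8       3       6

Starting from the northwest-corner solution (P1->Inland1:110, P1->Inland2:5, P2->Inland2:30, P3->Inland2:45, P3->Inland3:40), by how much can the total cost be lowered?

470

Current plan cost = 110·10 + 5·4 + 30·7 + 45·3 + 40·6 = €1705.
Optimal plan:
  P1 to Inland2: 75 × €4 = €300
  P1 to Inland3: 40 × €4 = €160
  P2 to Inland1: 30 × €4 = €120
  P3 to Inland1: 80 × €8 = €640
  P3 to Inland2: 5 × €3 = €15
Optimal cost = €1235.
Saving = 1705 − 1235 = €470.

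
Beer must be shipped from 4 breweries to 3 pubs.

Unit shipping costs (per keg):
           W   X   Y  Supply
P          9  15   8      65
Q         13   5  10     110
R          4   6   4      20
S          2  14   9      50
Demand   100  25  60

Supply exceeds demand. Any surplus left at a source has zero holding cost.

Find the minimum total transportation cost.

One minimum-cost allocation:
  P to W: 30 × 9 = 270
  P to Y: 35 × 8 = 280
  Q to X: 25 × 5 = 125
  Q to Y: 25 × 10 = 250
  R to W: 20 × 4 = 80
  S to W: 50 × 2 = 100
Total = 270 + 280 + 125 + 250 + 80 + 100 = 1105.
(Supply check: P ships 65; Q ships 50; R ships 20; S ships 50.)

1105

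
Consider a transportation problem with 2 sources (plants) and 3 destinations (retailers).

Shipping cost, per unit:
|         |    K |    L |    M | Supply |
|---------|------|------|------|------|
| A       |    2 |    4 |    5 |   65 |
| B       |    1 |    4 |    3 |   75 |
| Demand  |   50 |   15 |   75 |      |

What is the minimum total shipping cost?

A cheapest plan:
  A->K: 50 × 2 = 100
  A->L: 15 × 4 = 60
  B->M: 75 × 3 = 225
Total = 100 + 60 + 225 = 385.

385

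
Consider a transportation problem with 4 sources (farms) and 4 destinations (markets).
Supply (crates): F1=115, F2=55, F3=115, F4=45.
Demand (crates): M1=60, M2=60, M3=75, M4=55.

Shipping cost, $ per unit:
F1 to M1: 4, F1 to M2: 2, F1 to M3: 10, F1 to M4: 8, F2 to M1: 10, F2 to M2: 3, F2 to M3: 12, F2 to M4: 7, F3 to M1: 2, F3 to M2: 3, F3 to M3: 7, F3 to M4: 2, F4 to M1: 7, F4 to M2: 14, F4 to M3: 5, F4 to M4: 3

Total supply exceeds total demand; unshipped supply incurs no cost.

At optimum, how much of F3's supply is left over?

0

An optimal plan:
  F1 to M1: 30 × $4 = $120
  F1 to M2: 60 × $2 = $120
  F3 to M1: 30 × $2 = $60
  F3 to M3: 30 × $7 = $210
  F3 to M4: 55 × $2 = $110
  F4 to M3: 45 × $5 = $225
Total cost = $845.
F3 ships 115 of its 115, leaving 0.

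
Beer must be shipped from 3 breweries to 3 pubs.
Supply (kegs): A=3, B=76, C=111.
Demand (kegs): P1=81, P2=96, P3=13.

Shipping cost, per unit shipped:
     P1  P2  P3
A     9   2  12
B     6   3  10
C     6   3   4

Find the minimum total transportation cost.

Optimal allocation:
  A→P2: 3 × 2 = 6
  B→P1: 76 × 6 = 456
  C→P1: 5 × 6 = 30
  C→P2: 93 × 3 = 279
  C→P3: 13 × 4 = 52
Total = 6 + 456 + 30 + 279 + 52 = 823.
(Supply check: A ships 3; B ships 76; C ships 111.)

823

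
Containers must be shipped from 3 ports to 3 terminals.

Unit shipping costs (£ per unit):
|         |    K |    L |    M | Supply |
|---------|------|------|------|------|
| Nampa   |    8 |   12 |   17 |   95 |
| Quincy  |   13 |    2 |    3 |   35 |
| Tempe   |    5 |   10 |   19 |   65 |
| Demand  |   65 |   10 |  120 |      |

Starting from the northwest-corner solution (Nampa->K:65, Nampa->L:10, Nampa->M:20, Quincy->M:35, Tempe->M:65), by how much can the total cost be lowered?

Current plan cost = 65·8 + 10·12 + 20·17 + 35·3 + 65·19 = £2320.
Optimal plan:
  Nampa–L: 10 × £12 = £120
  Nampa–M: 85 × £17 = £1445
  Quincy–M: 35 × £3 = £105
  Tempe–K: 65 × £5 = £325
Optimal cost = £1995.
Saving = 2320 − 1995 = £325.

325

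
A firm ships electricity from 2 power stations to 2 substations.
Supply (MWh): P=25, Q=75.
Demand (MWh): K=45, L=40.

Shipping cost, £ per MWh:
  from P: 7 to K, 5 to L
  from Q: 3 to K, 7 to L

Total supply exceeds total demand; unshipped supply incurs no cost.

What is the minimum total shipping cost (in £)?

Optimal allocation:
  P→L: 25 MWh
  Q→K: 45 MWh
  Q→L: 15 MWh
Total cost = £365.

365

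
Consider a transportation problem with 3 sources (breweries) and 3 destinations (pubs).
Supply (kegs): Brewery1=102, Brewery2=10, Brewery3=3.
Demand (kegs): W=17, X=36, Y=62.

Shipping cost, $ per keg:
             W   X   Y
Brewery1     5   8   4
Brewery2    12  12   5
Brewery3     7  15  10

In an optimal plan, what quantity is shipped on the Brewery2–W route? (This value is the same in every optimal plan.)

Solving gives:
  Brewery1 to W: 14 × $5 = $70
  Brewery1 to X: 36 × $8 = $288
  Brewery1 to Y: 52 × $4 = $208
  Brewery2 to Y: 10 × $5 = $50
  Brewery3 to W: 3 × $7 = $21
Total cost = $637.
The route Brewery2→W is not used.

0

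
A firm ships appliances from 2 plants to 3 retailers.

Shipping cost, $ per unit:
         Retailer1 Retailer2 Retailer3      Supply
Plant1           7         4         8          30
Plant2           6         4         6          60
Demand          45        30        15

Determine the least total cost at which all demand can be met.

One minimum-cost allocation:
  Plant1→Retailer2: 30 × $4 = $120
  Plant2→Retailer1: 45 × $6 = $270
  Plant2→Retailer3: 15 × $6 = $90
Total = 120 + 270 + 90 = $480.

480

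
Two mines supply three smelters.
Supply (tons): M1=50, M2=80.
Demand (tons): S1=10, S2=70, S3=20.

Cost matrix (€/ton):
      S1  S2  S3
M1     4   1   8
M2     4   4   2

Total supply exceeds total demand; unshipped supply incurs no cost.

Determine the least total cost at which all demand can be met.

Optimal allocation:
  M1 to S2: 50 tons
  M2 to S1: 10 tons
  M2 to S2: 20 tons
  M2 to S3: 20 tons
Total cost = €210.

210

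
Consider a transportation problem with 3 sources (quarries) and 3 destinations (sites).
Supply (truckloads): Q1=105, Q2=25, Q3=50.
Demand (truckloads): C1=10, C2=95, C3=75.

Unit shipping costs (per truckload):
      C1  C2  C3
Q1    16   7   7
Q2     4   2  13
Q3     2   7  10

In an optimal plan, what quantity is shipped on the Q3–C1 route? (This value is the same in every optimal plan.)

The minimum-cost plan:
  Q1→C2: 30 × 7 = 210
  Q1→C3: 75 × 7 = 525
  Q2→C2: 25 × 2 = 50
  Q3→C1: 10 × 2 = 20
  Q3→C2: 40 × 7 = 280
Total cost = 1085.
So Q3→C1 carries 10 truckloads.

10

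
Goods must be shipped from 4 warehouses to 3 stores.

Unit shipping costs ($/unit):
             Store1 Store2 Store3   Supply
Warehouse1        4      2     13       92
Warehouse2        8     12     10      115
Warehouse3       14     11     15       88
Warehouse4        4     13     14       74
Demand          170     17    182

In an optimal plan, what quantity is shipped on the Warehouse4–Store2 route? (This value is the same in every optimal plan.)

Optimal shipments:
  Warehouse1 to Store1: 92 × $4 = $368
  Warehouse2 to Store1: 4 × $8 = $32
  Warehouse2 to Store3: 111 × $10 = $1110
  Warehouse3 to Store2: 17 × $11 = $187
  Warehouse3 to Store3: 71 × $15 = $1065
  Warehouse4 to Store1: 74 × $4 = $296
Total cost = $3058.
The route Warehouse4→Store2 is not used.

0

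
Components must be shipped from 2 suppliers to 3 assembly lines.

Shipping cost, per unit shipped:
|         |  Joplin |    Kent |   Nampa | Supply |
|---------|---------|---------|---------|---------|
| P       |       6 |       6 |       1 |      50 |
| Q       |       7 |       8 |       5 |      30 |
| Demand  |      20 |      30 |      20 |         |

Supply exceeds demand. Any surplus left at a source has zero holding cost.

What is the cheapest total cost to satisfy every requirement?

340

A cheapest plan:
  P->Kent: 30 × 6 = 180
  P->Nampa: 20 × 1 = 20
  Q->Joplin: 20 × 7 = 140
Total = 180 + 20 + 140 = 340.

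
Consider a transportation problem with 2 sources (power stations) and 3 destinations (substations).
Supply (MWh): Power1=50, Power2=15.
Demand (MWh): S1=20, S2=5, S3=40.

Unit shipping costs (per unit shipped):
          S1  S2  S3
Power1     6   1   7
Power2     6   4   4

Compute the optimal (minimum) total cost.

Optimal allocation:
  Power1–S1: 20 MWh
  Power1–S2: 5 MWh
  Power1–S3: 25 MWh
  Power2–S3: 15 MWh
Total cost = 360.

360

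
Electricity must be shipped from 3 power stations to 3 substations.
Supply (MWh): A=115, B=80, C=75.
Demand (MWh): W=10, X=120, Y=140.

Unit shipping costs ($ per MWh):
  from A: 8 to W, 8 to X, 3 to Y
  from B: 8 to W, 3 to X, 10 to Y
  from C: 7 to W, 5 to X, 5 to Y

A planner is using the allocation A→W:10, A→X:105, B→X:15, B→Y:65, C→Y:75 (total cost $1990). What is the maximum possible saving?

1010

Current plan cost = 10·8 + 105·8 + 15·3 + 65·10 + 75·5 = $1990.
Optimal plan:
  A to Y: 115 × $3 = $345
  B to X: 80 × $3 = $240
  C to W: 10 × $7 = $70
  C to X: 40 × $5 = $200
  C to Y: 25 × $5 = $125
Optimal cost = $980.
Saving = 1990 − 980 = $1010.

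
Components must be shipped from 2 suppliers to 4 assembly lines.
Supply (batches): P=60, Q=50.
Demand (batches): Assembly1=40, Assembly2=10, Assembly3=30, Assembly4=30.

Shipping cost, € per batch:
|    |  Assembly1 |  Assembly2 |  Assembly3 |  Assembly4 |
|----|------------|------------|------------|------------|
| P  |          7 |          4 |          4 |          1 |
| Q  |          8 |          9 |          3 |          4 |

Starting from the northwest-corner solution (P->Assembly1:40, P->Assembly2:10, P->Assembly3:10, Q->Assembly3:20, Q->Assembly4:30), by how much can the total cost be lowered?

80

Current plan cost = 40·7 + 10·4 + 10·4 + 20·3 + 30·4 = €540.
Optimal plan:
  P–Assembly1: 20 × €7 = €140
  P–Assembly2: 10 × €4 = €40
  P–Assembly4: 30 × €1 = €30
  Q–Assembly1: 20 × €8 = €160
  Q–Assembly3: 30 × €3 = €90
Optimal cost = €460.
Saving = 540 − 460 = €80.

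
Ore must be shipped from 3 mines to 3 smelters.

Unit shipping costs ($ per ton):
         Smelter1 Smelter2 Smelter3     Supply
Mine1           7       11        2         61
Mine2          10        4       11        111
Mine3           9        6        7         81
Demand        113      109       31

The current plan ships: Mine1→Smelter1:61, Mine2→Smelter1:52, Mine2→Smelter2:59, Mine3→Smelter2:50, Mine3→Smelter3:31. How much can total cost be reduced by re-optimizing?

243

Current plan cost = 61·7 + 52·10 + 59·4 + 50·6 + 31·7 = $1700.
Optimal plan:
  Mine1–Smelter1: 30 × $7 = $210
  Mine1–Smelter3: 31 × $2 = $62
  Mine2–Smelter1: 2 × $10 = $20
  Mine2–Smelter2: 109 × $4 = $436
  Mine3–Smelter1: 81 × $9 = $729
Optimal cost = $1457.
Saving = 1700 − 1457 = $243.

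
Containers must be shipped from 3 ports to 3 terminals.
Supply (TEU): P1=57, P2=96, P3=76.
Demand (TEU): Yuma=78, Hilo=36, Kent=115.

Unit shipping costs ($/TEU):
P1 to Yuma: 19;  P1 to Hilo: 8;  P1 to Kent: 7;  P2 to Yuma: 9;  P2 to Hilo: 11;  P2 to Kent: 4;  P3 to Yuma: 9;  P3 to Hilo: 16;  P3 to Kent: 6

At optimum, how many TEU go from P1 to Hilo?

Optimal shipments:
  P1 to Hilo: 36 × $8 = $288
  P1 to Kent: 21 × $7 = $147
  P2 to Yuma: 2 × $9 = $18
  P2 to Kent: 94 × $4 = $376
  P3 to Yuma: 76 × $9 = $684
Total cost = $1513.
So P1→Hilo carries 36 TEU.

36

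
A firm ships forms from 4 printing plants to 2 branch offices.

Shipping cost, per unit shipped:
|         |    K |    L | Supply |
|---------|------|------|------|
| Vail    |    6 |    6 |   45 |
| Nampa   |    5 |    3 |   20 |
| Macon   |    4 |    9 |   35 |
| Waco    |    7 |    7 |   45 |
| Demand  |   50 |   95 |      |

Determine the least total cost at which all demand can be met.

785

Optimal allocation:
  Vail–K: 15 × 6 = 90
  Vail–L: 30 × 6 = 180
  Nampa–L: 20 × 3 = 60
  Macon–K: 35 × 4 = 140
  Waco–L: 45 × 7 = 315
Total = 90 + 180 + 60 + 140 + 315 = 785.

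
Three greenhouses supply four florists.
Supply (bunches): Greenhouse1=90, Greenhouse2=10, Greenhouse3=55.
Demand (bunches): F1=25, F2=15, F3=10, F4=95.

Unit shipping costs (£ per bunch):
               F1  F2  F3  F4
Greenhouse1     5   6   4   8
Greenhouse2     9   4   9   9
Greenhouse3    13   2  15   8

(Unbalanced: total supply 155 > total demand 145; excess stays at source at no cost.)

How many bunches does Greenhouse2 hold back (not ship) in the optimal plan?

10

An optimal plan:
  Greenhouse1→F1: 25 bunches
  Greenhouse1→F3: 10 bunches
  Greenhouse1→F4: 55 bunches
  Greenhouse3→F2: 15 bunches
  Greenhouse3→F4: 40 bunches
Total cost = £955.
Greenhouse2 ships 0 of its 10, leaving 10.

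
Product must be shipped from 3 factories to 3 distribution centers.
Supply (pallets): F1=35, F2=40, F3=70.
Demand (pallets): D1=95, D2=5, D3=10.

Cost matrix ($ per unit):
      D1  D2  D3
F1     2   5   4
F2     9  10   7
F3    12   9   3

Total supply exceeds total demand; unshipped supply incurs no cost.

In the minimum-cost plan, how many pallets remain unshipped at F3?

An optimal plan:
  F1->D1: 35 × $2 = $70
  F2->D1: 40 × $9 = $360
  F3->D1: 20 × $12 = $240
  F3->D2: 5 × $9 = $45
  F3->D3: 10 × $3 = $30
Total cost = $745.
F3 ships 35 of its 70, leaving 35.

35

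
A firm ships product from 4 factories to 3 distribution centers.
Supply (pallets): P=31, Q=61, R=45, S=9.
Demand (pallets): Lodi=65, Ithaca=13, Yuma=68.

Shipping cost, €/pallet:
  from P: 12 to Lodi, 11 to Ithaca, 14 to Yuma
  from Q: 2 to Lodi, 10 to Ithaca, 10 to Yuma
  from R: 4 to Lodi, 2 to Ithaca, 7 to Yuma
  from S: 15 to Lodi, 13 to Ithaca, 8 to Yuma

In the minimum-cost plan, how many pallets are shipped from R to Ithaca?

13

The minimum-cost plan:
  P to Yuma: 31 × €14 = €434
  Q to Lodi: 61 × €2 = €122
  R to Lodi: 4 × €4 = €16
  R to Ithaca: 13 × €2 = €26
  R to Yuma: 28 × €7 = €196
  S to Yuma: 9 × €8 = €72
Total cost = €866.
So R→Ithaca carries 13 pallets.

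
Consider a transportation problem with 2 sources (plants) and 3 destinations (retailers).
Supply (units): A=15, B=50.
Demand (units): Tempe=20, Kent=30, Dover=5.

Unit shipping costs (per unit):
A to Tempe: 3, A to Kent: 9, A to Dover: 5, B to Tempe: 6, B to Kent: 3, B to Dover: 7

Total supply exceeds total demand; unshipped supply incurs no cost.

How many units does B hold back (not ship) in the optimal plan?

10

An optimal plan:
  A→Tempe: 15 × 3 = 45
  B→Tempe: 5 × 6 = 30
  B→Kent: 30 × 3 = 90
  B→Dover: 5 × 7 = 35
Total cost = 200.
B ships 40 of its 50, leaving 10.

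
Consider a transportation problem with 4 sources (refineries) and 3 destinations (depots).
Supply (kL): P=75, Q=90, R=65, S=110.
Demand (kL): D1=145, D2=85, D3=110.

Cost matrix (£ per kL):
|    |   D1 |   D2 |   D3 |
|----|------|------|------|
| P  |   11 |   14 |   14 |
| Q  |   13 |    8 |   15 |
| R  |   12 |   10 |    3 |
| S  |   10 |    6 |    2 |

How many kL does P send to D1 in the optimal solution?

75

Optimal shipments:
  P to D1: 75 × £11 = £825
  Q to D1: 5 × £13 = £65
  Q to D2: 85 × £8 = £680
  R to D3: 65 × £3 = £195
  S to D1: 65 × £10 = £650
  S to D3: 45 × £2 = £90
Total cost = £2505.
So P→D1 carries 75 kL.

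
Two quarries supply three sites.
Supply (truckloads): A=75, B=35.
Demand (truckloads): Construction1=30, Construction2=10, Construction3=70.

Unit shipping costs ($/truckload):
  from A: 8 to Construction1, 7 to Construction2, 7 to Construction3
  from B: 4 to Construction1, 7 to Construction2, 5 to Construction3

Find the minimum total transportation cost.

670

Optimal allocation:
  A->Construction2: 10 × $7 = $70
  A->Construction3: 65 × $7 = $455
  B->Construction1: 30 × $4 = $120
  B->Construction3: 5 × $5 = $25
Total = 70 + 455 + 120 + 25 = $670.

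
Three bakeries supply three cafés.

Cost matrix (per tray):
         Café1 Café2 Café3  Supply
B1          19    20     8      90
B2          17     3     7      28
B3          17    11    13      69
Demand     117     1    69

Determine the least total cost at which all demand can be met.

One minimum-cost allocation:
  B1–Café1: 21 × 19 = 399
  B1–Café3: 69 × 8 = 552
  B2–Café1: 27 × 17 = 459
  B2–Café2: 1 × 3 = 3
  B3–Café1: 69 × 17 = 1173
Total = 399 + 552 + 459 + 3 + 1173 = 2586.

2586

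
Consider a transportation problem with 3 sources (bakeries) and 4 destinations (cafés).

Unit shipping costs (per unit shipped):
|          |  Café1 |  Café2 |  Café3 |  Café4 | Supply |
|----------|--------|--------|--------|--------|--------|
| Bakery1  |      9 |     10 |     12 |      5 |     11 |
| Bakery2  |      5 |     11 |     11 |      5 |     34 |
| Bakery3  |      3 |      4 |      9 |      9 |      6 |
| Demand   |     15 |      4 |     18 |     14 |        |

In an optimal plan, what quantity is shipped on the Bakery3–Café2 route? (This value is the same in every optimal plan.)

4

Solving gives:
  Bakery1–Café4: 11 × 5 = 55
  Bakery2–Café1: 13 × 5 = 65
  Bakery2–Café3: 18 × 11 = 198
  Bakery2–Café4: 3 × 5 = 15
  Bakery3–Café1: 2 × 3 = 6
  Bakery3–Café2: 4 × 4 = 16
Total cost = 355.
So Bakery3→Café2 carries 4 trays.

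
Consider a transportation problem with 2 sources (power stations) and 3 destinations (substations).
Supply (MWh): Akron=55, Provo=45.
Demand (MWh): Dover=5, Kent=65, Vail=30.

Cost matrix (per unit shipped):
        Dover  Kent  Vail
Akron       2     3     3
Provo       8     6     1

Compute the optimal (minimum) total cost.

Optimal allocation:
  Akron to Dover: 5 × 2 = 10
  Akron to Kent: 50 × 3 = 150
  Provo to Kent: 15 × 6 = 90
  Provo to Vail: 30 × 1 = 30
Total = 10 + 150 + 90 + 30 = 280.

280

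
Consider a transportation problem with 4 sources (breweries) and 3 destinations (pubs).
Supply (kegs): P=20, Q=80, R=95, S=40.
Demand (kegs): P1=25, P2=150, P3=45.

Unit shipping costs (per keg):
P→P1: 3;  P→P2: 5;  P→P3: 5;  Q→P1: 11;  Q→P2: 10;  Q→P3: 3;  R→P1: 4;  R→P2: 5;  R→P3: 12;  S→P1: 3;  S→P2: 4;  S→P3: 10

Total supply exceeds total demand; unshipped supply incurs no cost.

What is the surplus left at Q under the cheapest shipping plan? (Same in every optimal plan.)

15

An optimal plan:
  P→P1: 20 kegs
  Q→P2: 20 kegs
  Q→P3: 45 kegs
  R→P1: 5 kegs
  R→P2: 90 kegs
  S→P2: 40 kegs
Total cost = 1025.
Q ships 65 of its 80, leaving 15.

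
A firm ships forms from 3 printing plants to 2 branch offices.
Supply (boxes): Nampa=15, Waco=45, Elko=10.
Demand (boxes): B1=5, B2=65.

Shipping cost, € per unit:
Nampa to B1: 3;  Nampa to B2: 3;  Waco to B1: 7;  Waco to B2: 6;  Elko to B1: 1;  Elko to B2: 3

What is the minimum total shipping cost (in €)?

A cheapest plan:
  Nampa–B2: 15 × €3 = €45
  Waco–B2: 45 × €6 = €270
  Elko–B1: 5 × €1 = €5
  Elko–B2: 5 × €3 = €15
Total = 45 + 270 + 5 + 15 = €335.
(Supply check: Nampa ships 15; Waco ships 45; Elko ships 10.)

335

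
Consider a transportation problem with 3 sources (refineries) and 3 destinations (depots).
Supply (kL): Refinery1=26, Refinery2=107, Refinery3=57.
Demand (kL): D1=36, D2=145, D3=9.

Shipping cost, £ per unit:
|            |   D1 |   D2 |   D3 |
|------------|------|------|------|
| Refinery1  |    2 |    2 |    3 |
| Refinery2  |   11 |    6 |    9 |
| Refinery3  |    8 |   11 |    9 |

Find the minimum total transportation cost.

1195

One minimum-cost allocation:
  Refinery1→D2: 26 × £2 = £52
  Refinery2→D2: 107 × £6 = £642
  Refinery3→D1: 36 × £8 = £288
  Refinery3→D2: 12 × £11 = £132
  Refinery3→D3: 9 × £9 = £81
Total = 52 + 642 + 288 + 132 + 81 = £1195.
(Supply check: Refinery1 ships 26; Refinery2 ships 107; Refinery3 ships 57.)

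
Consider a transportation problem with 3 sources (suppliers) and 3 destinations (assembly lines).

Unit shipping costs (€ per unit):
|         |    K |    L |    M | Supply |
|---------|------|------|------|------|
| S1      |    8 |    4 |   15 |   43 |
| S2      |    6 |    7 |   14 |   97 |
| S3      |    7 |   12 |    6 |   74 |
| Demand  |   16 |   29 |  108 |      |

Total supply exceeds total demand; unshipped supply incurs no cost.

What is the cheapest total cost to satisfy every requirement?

1132

Optimal allocation:
  S1 to L: 29 × €4 = €116
  S2 to K: 16 × €6 = €96
  S2 to M: 34 × €14 = €476
  S3 to M: 74 × €6 = €444
Total = 116 + 96 + 476 + 444 = €1132.
(Supply check: S1 ships 29; S2 ships 50; S3 ships 74.)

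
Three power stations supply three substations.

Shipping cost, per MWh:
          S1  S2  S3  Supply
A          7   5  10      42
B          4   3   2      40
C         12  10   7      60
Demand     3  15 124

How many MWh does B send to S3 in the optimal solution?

40

The minimum-cost plan:
  A→S1: 3 × 7 = 21
  A→S2: 15 × 5 = 75
  A→S3: 24 × 10 = 240
  B→S3: 40 × 2 = 80
  C→S3: 60 × 7 = 420
Total cost = 836.
So B→S3 carries 40 MWh.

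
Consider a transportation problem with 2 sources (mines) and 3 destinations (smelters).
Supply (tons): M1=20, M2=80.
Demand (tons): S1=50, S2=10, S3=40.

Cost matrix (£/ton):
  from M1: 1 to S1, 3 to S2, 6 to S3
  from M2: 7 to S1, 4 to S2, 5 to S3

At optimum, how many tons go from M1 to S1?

Solving gives:
  M1 to S1: 20 × £1 = £20
  M2 to S1: 30 × £7 = £210
  M2 to S2: 10 × £4 = £40
  M2 to S3: 40 × £5 = £200
Total cost = £470.
So M1→S1 carries 20 tons.

20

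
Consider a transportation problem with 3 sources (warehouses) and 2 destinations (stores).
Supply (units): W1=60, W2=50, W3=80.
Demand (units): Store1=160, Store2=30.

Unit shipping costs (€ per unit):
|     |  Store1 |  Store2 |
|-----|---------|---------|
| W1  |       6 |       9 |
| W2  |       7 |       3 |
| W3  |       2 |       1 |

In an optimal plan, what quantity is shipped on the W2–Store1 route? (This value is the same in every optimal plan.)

Optimal shipments:
  W1->Store1: 60 units
  W2->Store1: 20 units
  W2->Store2: 30 units
  W3->Store1: 80 units
Total cost = €750.
So W2→Store1 carries 20 units.

20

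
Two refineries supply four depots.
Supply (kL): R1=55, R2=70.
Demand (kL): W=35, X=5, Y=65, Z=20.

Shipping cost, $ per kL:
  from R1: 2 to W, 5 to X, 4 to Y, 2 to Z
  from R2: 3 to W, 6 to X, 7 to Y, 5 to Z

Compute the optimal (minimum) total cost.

525

An optimal shipping plan:
  R1→Y: 55 × $4 = $220
  R2→W: 35 × $3 = $105
  R2→X: 5 × $6 = $30
  R2→Y: 10 × $7 = $70
  R2→Z: 20 × $5 = $100
Total = 220 + 105 + 30 + 70 + 100 = $525.
(Supply check: R1 ships 55; R2 ships 70.)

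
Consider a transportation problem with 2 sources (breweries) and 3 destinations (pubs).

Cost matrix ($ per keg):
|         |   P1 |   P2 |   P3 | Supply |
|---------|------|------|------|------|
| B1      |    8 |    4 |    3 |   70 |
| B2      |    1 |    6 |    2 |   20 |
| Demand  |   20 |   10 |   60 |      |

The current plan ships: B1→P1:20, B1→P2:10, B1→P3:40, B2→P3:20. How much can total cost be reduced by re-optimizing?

Current plan cost = 20·8 + 10·4 + 40·3 + 20·2 = $360.
Optimal plan:
  B1–P2: 10 × $4 = $40
  B1–P3: 60 × $3 = $180
  B2–P1: 20 × $1 = $20
Optimal cost = $240.
Saving = 360 − 240 = $120.

120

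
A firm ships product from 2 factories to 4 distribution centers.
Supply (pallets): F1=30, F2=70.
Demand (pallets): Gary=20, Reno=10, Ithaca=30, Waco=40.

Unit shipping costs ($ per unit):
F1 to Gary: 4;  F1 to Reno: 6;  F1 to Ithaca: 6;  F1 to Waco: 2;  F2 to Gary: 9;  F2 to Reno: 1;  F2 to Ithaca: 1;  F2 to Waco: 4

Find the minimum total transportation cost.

An optimal shipping plan:
  F1 to Gary: 20 pallets
  F1 to Waco: 10 pallets
  F2 to Reno: 10 pallets
  F2 to Ithaca: 30 pallets
  F2 to Waco: 30 pallets
Total cost = $260.

260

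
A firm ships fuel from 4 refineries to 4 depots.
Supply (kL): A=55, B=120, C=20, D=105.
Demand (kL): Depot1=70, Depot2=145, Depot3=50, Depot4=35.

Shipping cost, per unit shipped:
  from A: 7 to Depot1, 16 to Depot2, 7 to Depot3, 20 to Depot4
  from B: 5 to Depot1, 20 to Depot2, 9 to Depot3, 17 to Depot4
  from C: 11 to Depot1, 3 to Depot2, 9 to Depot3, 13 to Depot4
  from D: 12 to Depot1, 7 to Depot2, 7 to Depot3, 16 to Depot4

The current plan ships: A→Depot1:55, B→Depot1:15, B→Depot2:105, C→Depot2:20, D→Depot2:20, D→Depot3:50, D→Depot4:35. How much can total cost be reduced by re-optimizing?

Current plan cost = 55·7 + 15·5 + 105·20 + 20·3 + 20·7 + 50·7 + 35·16 = 3670.
Optimal plan:
  A->Depot2: 20 × 16 = 320
  A->Depot3: 35 × 7 = 245
  B->Depot1: 70 × 5 = 350
  B->Depot3: 15 × 9 = 135
  B->Depot4: 35 × 17 = 595
  C->Depot2: 20 × 3 = 60
  D->Depot2: 105 × 7 = 735
Optimal cost = 2440.
Saving = 3670 − 2440 = 1230.

1230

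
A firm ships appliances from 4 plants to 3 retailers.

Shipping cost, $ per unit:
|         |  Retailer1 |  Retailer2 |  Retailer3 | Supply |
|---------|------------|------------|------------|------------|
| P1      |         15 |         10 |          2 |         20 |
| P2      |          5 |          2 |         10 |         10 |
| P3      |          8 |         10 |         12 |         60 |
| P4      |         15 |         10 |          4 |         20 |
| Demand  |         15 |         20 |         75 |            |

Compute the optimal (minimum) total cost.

An optimal shipping plan:
  P1–Retailer3: 20 units
  P2–Retailer2: 10 units
  P3–Retailer1: 15 units
  P3–Retailer2: 10 units
  P3–Retailer3: 35 units
  P4–Retailer3: 20 units
Total cost = $780.

780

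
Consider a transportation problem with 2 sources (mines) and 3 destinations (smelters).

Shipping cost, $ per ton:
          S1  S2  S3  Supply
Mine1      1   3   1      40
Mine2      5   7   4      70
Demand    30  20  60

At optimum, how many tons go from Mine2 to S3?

60

Optimal shipments:
  Mine1 to S1: 30 × $1 = $30
  Mine1 to S2: 10 × $3 = $30
  Mine2 to S2: 10 × $7 = $70
  Mine2 to S3: 60 × $4 = $240
Total cost = $370.
So Mine2→S3 carries 60 tons.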